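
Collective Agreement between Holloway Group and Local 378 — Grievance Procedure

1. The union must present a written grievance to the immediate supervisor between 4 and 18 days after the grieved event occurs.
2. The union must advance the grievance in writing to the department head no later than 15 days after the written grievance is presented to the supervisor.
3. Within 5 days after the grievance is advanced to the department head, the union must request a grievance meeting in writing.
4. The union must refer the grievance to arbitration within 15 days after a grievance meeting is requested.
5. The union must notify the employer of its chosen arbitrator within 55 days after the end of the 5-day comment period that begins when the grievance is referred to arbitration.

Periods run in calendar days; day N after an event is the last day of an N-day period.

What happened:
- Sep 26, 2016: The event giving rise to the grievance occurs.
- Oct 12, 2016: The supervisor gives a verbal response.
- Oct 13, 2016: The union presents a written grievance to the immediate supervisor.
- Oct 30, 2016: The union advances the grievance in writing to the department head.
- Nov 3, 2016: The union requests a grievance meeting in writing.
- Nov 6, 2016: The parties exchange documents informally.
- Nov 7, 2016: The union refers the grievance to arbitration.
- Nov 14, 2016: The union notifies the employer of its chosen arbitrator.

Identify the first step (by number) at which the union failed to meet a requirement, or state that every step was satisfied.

Step 2

Step 1: the window is 4–18 days after Sep 26, 2016 (when the grieved event occurs), so Sep 30, 2016 through Oct 14, 2016; done Oct 13, 2016 — within the window.
Step 2: 15 days after Oct 13, 2016 (when the written grievance is presented to the supervisor) is Oct 28, 2016; not done until Oct 30, 2016, 2 days after the deadline.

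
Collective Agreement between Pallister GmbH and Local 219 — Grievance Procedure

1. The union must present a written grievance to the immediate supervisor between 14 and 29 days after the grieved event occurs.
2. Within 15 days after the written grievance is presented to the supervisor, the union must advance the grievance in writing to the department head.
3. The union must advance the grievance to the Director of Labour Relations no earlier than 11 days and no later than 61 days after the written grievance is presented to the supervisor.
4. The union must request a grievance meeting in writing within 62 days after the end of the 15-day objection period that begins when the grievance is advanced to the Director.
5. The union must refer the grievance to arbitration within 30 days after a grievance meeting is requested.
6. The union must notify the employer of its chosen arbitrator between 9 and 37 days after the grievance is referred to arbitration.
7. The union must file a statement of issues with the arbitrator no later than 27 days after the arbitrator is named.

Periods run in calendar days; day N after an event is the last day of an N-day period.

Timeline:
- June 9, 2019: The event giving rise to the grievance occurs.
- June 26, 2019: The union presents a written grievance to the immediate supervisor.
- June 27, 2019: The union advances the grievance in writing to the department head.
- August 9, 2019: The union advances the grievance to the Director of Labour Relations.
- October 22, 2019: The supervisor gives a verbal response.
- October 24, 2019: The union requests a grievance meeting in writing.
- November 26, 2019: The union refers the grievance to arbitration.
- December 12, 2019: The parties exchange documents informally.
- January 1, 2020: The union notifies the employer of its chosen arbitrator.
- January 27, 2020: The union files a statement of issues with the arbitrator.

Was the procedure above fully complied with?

No

(1) the permitted window runs from June 9, 2019 + 14 = June 23, 2019 to June 9, 2019 + 29 = July 8, 2019; June 26, 2019 falls inside that range.
(2) due by June 26, 2019 + 15 days = July 11, 2019; completed June 27, 2019, before the deadline.
(3) the permitted window runs from June 26, 2019 + 11 = July 7, 2019 to June 26, 2019 + 61 = August 26, 2019; August 9, 2019 falls inside that range.
(4) due by August 24, 2019 + 62 days = October 25, 2019; completed October 24, 2019, before the deadline.
(5) due by October 24, 2019 + 30 days = November 23, 2019; not done until November 26, 2019, 3 days after the deadline.
No need to go further; step 5 was not satisfied.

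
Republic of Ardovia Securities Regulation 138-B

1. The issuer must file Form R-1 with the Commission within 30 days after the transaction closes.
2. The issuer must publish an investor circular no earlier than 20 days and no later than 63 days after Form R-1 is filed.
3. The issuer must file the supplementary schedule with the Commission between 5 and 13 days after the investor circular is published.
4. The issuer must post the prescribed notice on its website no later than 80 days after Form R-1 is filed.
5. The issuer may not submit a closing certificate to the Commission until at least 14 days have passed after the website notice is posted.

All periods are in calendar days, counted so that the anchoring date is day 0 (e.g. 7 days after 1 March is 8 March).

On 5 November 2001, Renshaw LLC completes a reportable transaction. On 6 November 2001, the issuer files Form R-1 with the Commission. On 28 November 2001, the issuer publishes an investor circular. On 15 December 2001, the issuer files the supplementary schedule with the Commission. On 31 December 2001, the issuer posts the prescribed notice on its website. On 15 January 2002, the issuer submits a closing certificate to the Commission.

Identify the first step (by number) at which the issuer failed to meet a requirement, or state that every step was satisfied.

Step 1: 30 days after 5 November 2001 (when the transaction closes) is 5 December 2001; done 6 November 2001 — timely.
Step 2: the window is 20–63 days after 6 November 2001 (when Form R-1 is filed), so 26 November 2001 through 8 January 2002; 28 November 2001 falls inside that range.
Step 3: the window is 5–13 days after 28 November 2001 (when the investor circular is published), so 3 December 2001 through 11 December 2001; done 15 December 2001 — 4 days after the window closed.
Later steps need not be reached.

Step 3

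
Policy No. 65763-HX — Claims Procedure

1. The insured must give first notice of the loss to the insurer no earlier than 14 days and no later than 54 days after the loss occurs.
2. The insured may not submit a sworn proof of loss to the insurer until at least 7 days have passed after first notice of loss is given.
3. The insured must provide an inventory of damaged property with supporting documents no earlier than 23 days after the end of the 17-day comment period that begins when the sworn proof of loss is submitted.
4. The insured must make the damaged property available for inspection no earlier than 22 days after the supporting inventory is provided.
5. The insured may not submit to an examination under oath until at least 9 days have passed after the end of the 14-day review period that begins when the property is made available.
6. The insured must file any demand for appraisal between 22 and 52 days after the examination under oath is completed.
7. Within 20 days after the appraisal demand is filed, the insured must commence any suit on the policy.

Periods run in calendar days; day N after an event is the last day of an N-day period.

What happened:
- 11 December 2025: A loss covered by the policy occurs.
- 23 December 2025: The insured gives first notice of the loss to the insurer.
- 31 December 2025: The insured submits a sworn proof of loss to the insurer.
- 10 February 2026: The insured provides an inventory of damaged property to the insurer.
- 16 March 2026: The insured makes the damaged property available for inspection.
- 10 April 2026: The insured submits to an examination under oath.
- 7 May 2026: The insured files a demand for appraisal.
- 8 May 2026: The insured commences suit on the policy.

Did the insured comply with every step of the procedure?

Step 1: the window is 14–54 days after 11 December 2025 (when the loss occurs), so 25 December 2025 through 3 February 2026; done 23 December 2025 — 2 days before the window opened.

No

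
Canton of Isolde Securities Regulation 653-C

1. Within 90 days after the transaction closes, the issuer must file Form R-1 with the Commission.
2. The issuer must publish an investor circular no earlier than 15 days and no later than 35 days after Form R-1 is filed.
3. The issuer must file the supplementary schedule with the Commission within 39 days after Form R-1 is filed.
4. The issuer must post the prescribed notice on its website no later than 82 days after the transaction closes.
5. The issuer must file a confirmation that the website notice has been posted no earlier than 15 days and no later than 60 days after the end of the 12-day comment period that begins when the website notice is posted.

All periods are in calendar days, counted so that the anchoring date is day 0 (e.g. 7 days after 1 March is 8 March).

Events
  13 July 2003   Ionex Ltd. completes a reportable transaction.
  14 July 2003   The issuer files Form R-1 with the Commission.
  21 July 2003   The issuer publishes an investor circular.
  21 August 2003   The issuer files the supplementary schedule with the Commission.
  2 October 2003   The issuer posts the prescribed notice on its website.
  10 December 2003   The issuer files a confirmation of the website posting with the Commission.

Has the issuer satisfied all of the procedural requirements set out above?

Step 1 — counting 90 days from 13 July 2003 (when the transaction closes) gives a deadline of 11 October 2003; 14 July 2003 is within that limit.
Step 2 — 15 and 35 days from 14 July 2003 (when Form R-1 is filed) are 29 July 2003 and 18 August 2003 respectively; 21 July 2003 is 8 days too early.

No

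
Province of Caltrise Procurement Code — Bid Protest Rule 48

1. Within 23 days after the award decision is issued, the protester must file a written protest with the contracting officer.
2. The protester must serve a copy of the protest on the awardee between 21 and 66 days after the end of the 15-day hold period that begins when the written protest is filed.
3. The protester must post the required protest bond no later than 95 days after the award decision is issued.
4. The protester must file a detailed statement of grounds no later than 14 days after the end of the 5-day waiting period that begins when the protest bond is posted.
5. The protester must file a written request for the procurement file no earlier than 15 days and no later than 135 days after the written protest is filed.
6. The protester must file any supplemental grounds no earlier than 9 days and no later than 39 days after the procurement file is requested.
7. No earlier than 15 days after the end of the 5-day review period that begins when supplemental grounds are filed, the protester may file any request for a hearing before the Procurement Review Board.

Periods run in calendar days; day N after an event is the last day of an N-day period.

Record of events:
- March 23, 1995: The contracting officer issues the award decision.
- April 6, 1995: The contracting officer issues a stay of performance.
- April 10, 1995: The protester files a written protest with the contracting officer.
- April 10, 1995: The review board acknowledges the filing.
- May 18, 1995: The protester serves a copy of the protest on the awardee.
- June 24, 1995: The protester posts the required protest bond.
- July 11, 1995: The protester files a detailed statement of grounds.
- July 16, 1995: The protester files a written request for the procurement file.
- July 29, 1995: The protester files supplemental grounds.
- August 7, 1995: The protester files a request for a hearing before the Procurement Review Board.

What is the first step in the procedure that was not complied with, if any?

Step 7

Step 1 — counting 23 days from March 23, 1995 (when the award decision is issued) gives a deadline of April 15, 1995; completed April 10, 1995, before the deadline.
Step 2 — 21 and 66 days from April 25, 1995 (end of the 15-day hold period, which began when the written protest is filed on April 10, 1995) are May 16, 1995 and June 30, 1995 respectively; done May 18, 1995 — within the window.
Step 3 — counting 95 days from March 23, 1995 (when the award decision is issued) gives a deadline of June 26, 1995; completed June 24, 1995, before the deadline.
Step 4 — counting 14 days from June 29, 1995 (end of the 5-day waiting period, which began when the protest bond is posted on June 24, 1995) gives a deadline of July 13, 1995; July 11, 1995 is within that limit.
Step 5 — 15 and 135 days from April 10, 1995 (when the written protest is filed) are April 25, 1995 and August 23, 1995 respectively; July 16, 1995 falls inside that range.
Step 6 — 9 and 39 days from July 16, 1995 (when the procurement file is requested) are July 25, 1995 and August 24, 1995 respectively; July 29, 1995 falls inside that range.
Step 7 — must wait 15 days from August 3, 1995 (end of the 5-day review period, which began when supplemental grounds are filed on July 29, 1995), so not before August 18, 1995; done August 7, 1995 — 11 days too early.
That is the first point of non-compliance.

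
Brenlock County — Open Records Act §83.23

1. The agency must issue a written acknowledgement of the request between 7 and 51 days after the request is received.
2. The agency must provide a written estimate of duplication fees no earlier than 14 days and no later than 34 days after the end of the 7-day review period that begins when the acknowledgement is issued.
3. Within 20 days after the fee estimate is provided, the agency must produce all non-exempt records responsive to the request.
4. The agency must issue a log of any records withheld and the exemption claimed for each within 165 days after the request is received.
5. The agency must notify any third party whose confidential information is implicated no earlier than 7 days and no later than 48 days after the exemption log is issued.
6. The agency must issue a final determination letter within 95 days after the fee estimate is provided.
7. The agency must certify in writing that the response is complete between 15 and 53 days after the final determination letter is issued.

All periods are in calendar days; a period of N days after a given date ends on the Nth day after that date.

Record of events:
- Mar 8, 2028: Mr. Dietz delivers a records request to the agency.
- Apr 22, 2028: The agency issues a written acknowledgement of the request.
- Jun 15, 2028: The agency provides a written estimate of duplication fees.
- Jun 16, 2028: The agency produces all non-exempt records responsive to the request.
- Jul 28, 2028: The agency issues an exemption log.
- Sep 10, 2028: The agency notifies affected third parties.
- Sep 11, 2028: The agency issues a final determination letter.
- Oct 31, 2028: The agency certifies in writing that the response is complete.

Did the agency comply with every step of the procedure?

No

(1) the permitted window runs from Mar 8, 2028 + 7 = Mar 15, 2028 to Mar 8, 2028 + 51 = Apr 28, 2028; done Apr 22, 2028, which is between those dates.
(2) the permitted window runs from Apr 29, 2028 + 14 = May 13, 2028 to Apr 29, 2028 + 34 = Jun 2, 2028; Jun 15, 2028 is 13 days past the end of the window.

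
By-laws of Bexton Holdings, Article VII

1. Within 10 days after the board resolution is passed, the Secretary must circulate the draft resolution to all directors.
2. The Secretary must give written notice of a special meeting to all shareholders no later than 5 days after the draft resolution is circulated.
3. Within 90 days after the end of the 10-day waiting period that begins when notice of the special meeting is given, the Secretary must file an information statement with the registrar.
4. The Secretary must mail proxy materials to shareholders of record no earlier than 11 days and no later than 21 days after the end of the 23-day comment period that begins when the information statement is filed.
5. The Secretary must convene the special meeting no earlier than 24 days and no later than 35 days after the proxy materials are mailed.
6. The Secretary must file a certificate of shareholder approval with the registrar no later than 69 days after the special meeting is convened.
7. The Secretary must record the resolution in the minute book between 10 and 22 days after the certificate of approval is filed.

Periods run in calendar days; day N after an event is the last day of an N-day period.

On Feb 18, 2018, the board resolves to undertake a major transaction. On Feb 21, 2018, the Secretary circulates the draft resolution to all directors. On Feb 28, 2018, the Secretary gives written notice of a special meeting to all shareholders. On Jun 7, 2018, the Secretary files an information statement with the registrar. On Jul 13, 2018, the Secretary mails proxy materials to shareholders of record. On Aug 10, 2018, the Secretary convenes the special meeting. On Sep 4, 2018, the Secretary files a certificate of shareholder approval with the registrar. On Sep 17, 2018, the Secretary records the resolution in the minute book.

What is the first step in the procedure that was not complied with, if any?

Step 1 — counting 10 days from Feb 18, 2018 (when the board resolution is passed) gives a deadline of Feb 28, 2018; Feb 21, 2018 is within that limit.
Step 2 — counting 5 days from Feb 21, 2018 (when the draft resolution is circulated) gives a deadline of Feb 26, 2018; not done until Feb 28, 2018, 2 days after the deadline.

Step 2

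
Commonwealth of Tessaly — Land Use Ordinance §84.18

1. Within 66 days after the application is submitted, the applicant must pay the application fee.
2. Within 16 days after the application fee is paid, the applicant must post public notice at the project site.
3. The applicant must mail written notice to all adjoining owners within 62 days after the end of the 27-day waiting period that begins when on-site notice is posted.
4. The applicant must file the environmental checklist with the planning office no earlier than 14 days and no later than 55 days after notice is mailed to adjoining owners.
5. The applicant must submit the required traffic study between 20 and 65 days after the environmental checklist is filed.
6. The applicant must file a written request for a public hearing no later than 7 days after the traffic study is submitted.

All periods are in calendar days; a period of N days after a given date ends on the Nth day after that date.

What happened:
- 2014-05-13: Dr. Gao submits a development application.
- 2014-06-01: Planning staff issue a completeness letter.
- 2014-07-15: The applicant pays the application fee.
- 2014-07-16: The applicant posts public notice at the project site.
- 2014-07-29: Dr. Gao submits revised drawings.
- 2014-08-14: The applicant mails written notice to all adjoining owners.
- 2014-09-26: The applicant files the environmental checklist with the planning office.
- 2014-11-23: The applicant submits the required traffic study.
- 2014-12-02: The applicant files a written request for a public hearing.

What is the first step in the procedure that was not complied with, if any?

Step 6

(1) due by 2014-05-13 + 66 days = 2014-07-18; done 2014-07-15 — timely.
(2) due by 2014-07-15 + 16 days = 2014-07-31; done 2014-07-16 — timely.
(3) due by 2014-08-12 + 62 days = 2014-10-13; done 2014-08-14 — timely.
(4) the permitted window runs from 2014-08-14 + 14 = 2014-08-28 to 2014-08-14 + 55 = 2014-10-08; done 2014-09-26, which is between those dates.
(5) the permitted window runs from 2014-09-26 + 20 = 2014-10-16 to 2014-09-26 + 65 = 2014-11-30; done 2014-11-23 — within the window.
(6) due by 2014-11-23 + 7 days = 2014-11-30; done 2014-12-02 — 2 days late.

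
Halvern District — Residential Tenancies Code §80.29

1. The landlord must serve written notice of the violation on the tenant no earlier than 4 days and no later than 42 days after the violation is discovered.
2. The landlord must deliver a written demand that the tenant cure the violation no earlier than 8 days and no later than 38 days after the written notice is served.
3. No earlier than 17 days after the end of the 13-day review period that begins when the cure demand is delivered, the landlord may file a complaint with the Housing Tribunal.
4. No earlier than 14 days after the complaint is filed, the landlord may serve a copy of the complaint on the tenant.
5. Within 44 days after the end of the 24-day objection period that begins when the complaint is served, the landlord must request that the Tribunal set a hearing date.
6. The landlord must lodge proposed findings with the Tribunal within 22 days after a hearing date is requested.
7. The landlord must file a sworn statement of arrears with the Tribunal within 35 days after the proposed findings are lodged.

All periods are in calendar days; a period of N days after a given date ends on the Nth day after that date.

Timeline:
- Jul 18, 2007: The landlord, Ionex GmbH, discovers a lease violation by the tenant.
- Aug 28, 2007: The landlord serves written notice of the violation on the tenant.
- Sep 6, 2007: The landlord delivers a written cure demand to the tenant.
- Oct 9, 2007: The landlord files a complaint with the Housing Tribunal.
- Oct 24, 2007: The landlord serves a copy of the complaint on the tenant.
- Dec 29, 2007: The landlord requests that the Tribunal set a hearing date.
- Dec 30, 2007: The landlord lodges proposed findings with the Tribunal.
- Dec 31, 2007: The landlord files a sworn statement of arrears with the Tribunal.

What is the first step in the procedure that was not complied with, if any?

None — every step was satisfied

Step 1 — 4 and 42 days from Jul 18, 2007 (when the violation is discovered) are Jul 22, 2007 and Aug 29, 2007 respectively; Aug 28, 2007 falls inside that range.
Step 2 — 8 and 38 days from Aug 28, 2007 (when the written notice is served) are Sep 5, 2007 and Oct 5, 2007 respectively; done Sep 6, 2007, which is between those dates.
Step 3 — must wait 17 days from Sep 19, 2007 (end of the 13-day review period, which began when the cure demand is delivered on Sep 6, 2007), so not before Oct 6, 2007; Oct 9, 2007 is on or after that date.
Step 4 — must wait 14 days from Oct 9, 2007 (when the complaint is filed), so not before Oct 23, 2007; done Oct 24, 2007 — permitted.
Step 5 — counting 44 days from Nov 17, 2007 (end of the 24-day objection period, which began when the complaint is served on Oct 24, 2007) gives a deadline of Dec 31, 2007; done Dec 29, 2007 — timely.
Step 6 — counting 22 days from Dec 29, 2007 (when a hearing date is requested) gives a deadline of Jan 20, 2008; done Dec 30, 2007 — timely.
Step 7 — counting 35 days from Dec 30, 2007 (when the proposed findings are lodged) gives a deadline of Feb 3, 2008; Dec 31, 2007 is within that limit.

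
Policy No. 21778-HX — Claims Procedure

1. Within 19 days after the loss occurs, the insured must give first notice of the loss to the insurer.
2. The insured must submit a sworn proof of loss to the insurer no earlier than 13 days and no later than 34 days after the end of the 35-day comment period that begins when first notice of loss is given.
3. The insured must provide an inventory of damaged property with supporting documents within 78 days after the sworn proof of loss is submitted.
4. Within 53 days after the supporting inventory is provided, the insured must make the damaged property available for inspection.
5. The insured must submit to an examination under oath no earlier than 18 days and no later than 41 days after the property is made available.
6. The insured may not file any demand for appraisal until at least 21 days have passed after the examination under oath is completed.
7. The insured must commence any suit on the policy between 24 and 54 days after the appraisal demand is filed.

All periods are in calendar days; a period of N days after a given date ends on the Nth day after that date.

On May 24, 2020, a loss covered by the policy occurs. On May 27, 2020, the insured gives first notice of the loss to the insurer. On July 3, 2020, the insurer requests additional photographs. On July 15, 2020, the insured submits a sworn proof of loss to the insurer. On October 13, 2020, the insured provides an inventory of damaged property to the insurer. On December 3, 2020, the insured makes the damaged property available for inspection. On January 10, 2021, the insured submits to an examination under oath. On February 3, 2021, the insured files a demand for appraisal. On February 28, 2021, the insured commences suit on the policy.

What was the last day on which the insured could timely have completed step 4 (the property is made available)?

Step 4 runs from October 13, 2020, when the supporting inventory is provided. 53 days after October 13, 2020 is December 5, 2020.

December 5, 2020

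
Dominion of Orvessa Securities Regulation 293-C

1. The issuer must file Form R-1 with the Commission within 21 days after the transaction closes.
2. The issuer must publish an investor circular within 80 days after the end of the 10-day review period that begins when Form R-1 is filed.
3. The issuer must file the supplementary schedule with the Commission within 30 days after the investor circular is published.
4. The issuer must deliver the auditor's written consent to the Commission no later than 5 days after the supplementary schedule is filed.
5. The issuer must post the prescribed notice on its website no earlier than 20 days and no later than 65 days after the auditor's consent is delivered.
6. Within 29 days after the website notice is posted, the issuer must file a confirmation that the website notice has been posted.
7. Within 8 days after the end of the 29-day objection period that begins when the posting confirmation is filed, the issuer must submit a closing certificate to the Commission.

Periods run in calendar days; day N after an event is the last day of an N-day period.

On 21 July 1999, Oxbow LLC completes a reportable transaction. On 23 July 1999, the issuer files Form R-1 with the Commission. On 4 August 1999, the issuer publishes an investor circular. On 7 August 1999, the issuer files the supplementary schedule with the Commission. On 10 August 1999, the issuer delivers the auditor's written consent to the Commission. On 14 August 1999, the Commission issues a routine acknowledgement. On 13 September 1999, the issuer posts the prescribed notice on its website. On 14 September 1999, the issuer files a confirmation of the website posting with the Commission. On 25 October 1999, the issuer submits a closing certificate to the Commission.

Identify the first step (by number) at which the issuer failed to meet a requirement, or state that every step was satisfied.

Step 1: 21 days after 21 July 1999 (when the transaction closes) is 11 August 1999; completed 23 July 1999, before the deadline.
Step 2: 80 days after 2 August 1999 (end of the 10-day review period, which began when Form R-1 is filed on 23 July 1999) is 21 October 1999; done 4 August 1999 — timely.
Step 3: 30 days after 4 August 1999 (when the investor circular is published) is 3 September 1999; 7 August 1999 is within that limit.
Step 4: 5 days after 7 August 1999 (when the supplementary schedule is filed) is 12 August 1999; 10 August 1999 is within that limit.
Step 5: the window is 20–65 days after 10 August 1999 (when the auditor's consent is delivered), so 30 August 1999 through 14 October 1999; done 13 September 1999, which is between those dates.
Step 6: 29 days after 13 September 1999 (when the website notice is posted) is 12 October 1999; 14 September 1999 is within that limit.
Step 7: 8 days after 13 October 1999 (end of the 29-day objection period, which began when the posting confirmation is filed on 14 September 1999) is 21 October 1999; done 25 October 1999 — 4 days late.

Step 7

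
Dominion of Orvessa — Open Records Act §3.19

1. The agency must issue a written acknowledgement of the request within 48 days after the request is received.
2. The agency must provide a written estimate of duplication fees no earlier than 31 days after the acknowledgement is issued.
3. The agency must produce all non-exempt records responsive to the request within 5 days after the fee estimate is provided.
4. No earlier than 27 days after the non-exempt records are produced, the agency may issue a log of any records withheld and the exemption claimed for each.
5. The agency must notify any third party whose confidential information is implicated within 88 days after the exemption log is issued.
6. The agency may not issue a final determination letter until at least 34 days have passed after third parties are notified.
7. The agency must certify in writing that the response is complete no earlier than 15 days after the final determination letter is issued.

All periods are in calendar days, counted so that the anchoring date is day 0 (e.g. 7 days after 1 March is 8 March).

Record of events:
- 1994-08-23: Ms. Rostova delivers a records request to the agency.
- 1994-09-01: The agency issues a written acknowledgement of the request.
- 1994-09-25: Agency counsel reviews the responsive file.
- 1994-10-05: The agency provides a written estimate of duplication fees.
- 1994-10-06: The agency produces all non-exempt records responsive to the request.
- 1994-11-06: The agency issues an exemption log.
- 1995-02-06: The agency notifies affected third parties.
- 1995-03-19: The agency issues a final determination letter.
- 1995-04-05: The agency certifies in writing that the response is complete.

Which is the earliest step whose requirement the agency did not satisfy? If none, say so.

Step 5

Step 1: 48 days after 1994-08-23 (when the request is received) is 1994-10-10; 1994-09-01 is within that limit.
Step 2: the earliest permitted date is 31 days after 1994-09-01 (when the acknowledgement is issued), i.e. 1994-10-02; done 1994-10-05 — permitted.
Step 3: 5 days after 1994-10-05 (when the fee estimate is provided) is 1994-10-10; done 1994-10-06 — timely.
Step 4: the earliest permitted date is 27 days after 1994-10-06 (when the non-exempt records are produced), i.e. 1994-11-02; done 1994-11-06 — permitted.
Step 5: 88 days after 1994-11-06 (when the exemption log is issued) is 1995-02-02; 1995-02-06 misses that deadline by 4 days.
The analysis stops there.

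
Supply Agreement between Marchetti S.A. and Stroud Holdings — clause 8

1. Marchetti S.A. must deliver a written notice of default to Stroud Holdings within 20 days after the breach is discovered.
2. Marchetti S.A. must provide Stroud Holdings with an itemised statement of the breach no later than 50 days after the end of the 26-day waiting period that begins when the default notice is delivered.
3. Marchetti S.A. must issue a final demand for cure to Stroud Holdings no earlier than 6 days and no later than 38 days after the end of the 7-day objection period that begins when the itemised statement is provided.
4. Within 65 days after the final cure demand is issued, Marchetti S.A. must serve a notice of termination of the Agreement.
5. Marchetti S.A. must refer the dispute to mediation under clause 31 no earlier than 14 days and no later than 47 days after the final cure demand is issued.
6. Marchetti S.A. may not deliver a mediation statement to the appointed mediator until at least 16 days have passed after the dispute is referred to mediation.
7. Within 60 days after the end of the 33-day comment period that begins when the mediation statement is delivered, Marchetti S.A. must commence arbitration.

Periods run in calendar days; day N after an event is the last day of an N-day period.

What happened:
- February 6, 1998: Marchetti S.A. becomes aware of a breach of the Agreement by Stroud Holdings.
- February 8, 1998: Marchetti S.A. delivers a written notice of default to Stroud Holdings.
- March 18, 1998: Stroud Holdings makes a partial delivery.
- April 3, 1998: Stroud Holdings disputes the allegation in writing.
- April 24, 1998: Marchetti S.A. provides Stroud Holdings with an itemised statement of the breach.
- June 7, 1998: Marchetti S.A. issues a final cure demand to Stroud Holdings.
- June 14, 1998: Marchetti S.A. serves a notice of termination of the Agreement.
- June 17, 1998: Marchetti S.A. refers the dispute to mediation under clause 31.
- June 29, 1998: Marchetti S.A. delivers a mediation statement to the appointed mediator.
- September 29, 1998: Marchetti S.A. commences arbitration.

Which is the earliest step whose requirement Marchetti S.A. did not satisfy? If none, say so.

(1) due by February 6, 1998 + 20 days = February 26, 1998; done February 8, 1998 — timely.
(2) due by March 6, 1998 + 50 days = April 25, 1998; completed April 24, 1998, before the deadline.
(3) the permitted window runs from May 1, 1998 + 6 = May 7, 1998 to May 1, 1998 + 38 = June 8, 1998; done June 7, 1998 — within the window.
(4) due by June 7, 1998 + 65 days = August 11, 1998; done June 14, 1998 — timely.
(5) the permitted window runs from June 7, 1998 + 14 = June 21, 1998 to June 7, 1998 + 47 = July 24, 1998; done June 17, 1998 — 4 days before the window opened.
That is the first point of non-compliance.

Step 5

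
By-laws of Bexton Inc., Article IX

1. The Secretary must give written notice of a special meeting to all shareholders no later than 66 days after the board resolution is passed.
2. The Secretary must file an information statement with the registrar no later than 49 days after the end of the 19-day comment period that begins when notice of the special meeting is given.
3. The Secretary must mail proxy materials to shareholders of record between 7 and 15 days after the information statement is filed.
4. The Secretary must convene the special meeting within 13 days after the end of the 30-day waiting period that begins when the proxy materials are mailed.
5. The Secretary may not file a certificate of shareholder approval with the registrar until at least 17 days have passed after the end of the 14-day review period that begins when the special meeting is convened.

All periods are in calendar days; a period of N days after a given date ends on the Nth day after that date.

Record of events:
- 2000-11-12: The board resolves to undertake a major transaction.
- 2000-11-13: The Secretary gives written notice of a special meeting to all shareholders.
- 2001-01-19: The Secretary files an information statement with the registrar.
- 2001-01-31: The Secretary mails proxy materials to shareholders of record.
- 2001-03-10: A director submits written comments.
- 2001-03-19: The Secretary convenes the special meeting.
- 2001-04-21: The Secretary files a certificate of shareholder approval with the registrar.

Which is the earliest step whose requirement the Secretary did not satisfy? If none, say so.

Step 4

Step 1: 66 days after 2000-11-12 (when the board resolution is passed) is 2001-01-17; done 2000-11-13 — timely.
Step 2: 49 days after 2000-12-02 (end of the 19-day comment period, which began when notice of the special meeting is given on 2000-11-13) is 2001-01-20; completed 2001-01-19, before the deadline.
Step 3: the window is 7–15 days after 2001-01-19 (when the information statement is filed), so 2001-01-26 through 2001-02-03; 2001-01-31 falls inside that range.
Step 4: 13 days after 2001-03-02 (end of the 30-day waiting period, which began when the proxy materials are mailed on 2001-01-31) is 2001-03-15; 2001-03-19 misses that deadline by 4 days.
Later steps need not be reached.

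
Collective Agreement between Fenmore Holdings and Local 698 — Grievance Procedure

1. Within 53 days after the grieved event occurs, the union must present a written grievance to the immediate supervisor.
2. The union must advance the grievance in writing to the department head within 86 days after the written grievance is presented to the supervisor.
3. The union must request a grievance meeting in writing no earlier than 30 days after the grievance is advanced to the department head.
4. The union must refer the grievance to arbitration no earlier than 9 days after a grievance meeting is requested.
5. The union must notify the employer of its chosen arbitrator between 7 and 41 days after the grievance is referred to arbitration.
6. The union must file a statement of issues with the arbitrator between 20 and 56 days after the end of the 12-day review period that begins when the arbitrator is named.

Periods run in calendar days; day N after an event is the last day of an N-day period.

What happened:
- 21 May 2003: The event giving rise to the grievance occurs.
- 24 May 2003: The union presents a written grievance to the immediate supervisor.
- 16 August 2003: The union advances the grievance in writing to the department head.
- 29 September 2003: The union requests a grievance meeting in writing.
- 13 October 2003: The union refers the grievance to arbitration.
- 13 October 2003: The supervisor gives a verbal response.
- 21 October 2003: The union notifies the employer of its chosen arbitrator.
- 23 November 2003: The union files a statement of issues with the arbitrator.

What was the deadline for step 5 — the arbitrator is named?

23 November 2003

Step 5 runs from 13 October 2003, when the grievance is referred to arbitration. The window is 7–41 days after 13 October 2003; it closes on 23 November 2003.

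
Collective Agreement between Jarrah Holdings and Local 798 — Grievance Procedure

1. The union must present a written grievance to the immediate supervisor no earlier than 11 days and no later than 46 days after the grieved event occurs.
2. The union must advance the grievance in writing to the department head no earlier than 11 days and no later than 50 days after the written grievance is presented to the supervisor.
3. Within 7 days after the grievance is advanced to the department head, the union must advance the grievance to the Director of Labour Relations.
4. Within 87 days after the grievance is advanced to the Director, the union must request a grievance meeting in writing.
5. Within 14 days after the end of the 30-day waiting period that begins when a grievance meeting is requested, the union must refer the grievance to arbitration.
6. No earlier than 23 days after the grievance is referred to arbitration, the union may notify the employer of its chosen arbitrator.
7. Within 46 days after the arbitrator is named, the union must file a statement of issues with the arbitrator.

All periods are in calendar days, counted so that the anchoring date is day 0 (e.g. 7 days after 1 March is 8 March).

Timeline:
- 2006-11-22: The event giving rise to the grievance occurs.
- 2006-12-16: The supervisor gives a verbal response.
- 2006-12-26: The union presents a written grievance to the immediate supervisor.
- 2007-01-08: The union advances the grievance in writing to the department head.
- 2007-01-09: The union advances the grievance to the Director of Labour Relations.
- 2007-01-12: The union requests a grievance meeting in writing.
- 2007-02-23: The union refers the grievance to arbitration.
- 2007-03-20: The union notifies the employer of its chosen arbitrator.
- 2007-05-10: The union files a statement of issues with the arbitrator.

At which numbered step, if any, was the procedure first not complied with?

(1) the permitted window runs from 2006-11-22 + 11 = 2006-12-03 to 2006-11-22 + 46 = 2007-01-07; done 2006-12-26, which is between those dates.
(2) the permitted window runs from 2006-12-26 + 11 = 2007-01-06 to 2006-12-26 + 50 = 2007-02-14; done 2007-01-08, which is between those dates.
(3) due by 2007-01-08 + 7 days = 2007-01-15; 2007-01-09 is within that limit.
(4) due by 2007-01-09 + 87 days = 2007-04-06; completed 2007-01-12, before the deadline.
(5) due by 2007-02-11 + 14 days = 2007-02-25; completed 2007-02-23, before the deadline.
(6) permitted from 2007-02-23 + 23 days = 2007-03-18 onward; done 2007-03-20, after the minimum wait.
(7) due by 2007-03-20 + 46 days = 2007-05-05; not done until 2007-05-10, 5 days after the deadline.
No need to go further; step 7 was not satisfied.

Step 7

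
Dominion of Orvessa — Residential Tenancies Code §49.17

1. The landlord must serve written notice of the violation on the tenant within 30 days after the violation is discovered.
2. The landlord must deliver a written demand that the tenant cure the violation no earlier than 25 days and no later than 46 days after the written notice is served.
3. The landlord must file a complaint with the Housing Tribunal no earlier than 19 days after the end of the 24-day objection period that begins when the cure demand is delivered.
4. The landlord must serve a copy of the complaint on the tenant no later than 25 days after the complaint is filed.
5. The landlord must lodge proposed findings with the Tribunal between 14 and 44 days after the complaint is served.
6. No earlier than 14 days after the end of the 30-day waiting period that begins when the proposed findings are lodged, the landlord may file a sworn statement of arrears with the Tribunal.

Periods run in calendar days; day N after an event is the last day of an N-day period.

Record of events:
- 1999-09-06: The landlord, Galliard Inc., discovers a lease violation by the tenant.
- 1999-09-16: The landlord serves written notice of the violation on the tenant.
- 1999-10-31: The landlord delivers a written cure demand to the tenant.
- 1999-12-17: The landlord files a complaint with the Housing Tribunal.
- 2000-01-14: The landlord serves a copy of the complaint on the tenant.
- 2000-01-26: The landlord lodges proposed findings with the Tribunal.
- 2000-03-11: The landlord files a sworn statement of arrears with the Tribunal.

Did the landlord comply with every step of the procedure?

Step 1: 30 days after 1999-09-06 (when the violation is discovered) is 1999-10-06; done 1999-09-16 — timely.
Step 2: the window is 25–46 days after 1999-09-16 (when the written notice is served), so 1999-10-11 through 1999-11-01; 1999-10-31 falls inside that range.
Step 3: the earliest permitted date is 19 days after 1999-11-24 (end of the 24-day objection period, which began when the cure demand is delivered on 1999-10-31), i.e. 1999-12-13; done 1999-12-17, after the minimum wait.
Step 4: 25 days after 1999-12-17 (when the complaint is filed) is 2000-01-11; 2000-01-14 misses that deadline by 3 days.
The procedure was therefore not followed at step 4.

No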